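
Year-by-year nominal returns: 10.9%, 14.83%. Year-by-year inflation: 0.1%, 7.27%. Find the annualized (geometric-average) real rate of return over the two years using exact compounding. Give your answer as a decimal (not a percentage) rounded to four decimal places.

Compound the nominal returns: 1.1090 × 1.1483 = 1.27346470.
Compound inflation: 1.0010 × 1.0727 = 1.07377270.
Deflate: 1.27346470 / 1.07377270 = 1.18597232.
Annualized real rate = 1.18597232^(1/2) − 1 = 8.9024% → 0.0890.

0.0890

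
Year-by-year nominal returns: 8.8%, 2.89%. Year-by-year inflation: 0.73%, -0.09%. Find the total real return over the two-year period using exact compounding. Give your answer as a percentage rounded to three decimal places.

Nominal growth factor = 1.0880 × 1.0289 = 1.119443
Price-level growth factor = 1.0073 × 0.9991 = 1.006393
Real growth factor = 1.119443 / 1.006393 = 1.112332
Total real return = 1.112332 − 1 → 11.233%.

11.233%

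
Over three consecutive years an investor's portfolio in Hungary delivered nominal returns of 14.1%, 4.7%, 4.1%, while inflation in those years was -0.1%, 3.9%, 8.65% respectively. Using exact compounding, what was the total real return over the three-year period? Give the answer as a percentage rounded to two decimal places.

10.27%

Nominal growth factor = 1.1410 × 1.0470 × 1.0410 = 1.243607
Price-level growth factor = 0.9990 × 1.0390 × 1.0865 = 1.127745
Real growth factor = 1.243607 / 1.127745 = 1.102738
Total real return = 1.102738 − 1 → 10.27%.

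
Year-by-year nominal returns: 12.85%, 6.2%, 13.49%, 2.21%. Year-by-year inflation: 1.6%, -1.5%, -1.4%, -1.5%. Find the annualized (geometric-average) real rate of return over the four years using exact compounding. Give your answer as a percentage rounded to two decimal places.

Compound the nominal returns: 1.1285 × 1.0620 × 1.1349 × 1.0221 = 1.39019930.
Compound inflation: 1.0160 × 0.9850 × 0.9860 × 0.9850 = 0.97194812.
Deflate: 1.39019930 / 0.97194812 = 1.43032253.
Annualized real rate = 1.43032253^(1/4) − 1 = 9.3600% → 9.36%.

9.36%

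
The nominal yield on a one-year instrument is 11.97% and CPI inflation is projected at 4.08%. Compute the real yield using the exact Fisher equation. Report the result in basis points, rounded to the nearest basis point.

758 basis points

1 + r = 1.11970 / 1.04080 = 1.075807
r = 1.075807 − 1 = 7.5807%, i.e. 758 basis points.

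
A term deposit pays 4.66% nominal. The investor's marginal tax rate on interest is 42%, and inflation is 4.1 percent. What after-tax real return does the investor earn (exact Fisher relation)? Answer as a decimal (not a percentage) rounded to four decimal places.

After-tax nominal return = 4.66% × (1 − 0.42) = 2.7028%.
1 + r = 1.027028 / 1.04100 = 0.986578
After-tax real rate = 0.986578 − 1 → -0.0134.

-0.0134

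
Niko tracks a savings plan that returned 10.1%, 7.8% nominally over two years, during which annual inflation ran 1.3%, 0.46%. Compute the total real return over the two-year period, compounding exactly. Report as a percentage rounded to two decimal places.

Nominal growth factor = 1.1010 × 1.0780 = 1.186878
Price-level growth factor = 1.0130 × 1.0046 = 1.017660
Real growth factor = 1.186878 / 1.017660 = 1.166282
Total real return = 1.166282 − 1 → 16.63%.

16.63%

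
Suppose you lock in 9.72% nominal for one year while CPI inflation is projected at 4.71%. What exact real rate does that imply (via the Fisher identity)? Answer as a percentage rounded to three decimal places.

By the Fisher identity, 1 + r = (1 + i)/(1 + π).
1 + r = 1.09720 / 1.04710 = 1.047846
r = 1.047846 − 1 = 4.7846%, i.e. 4.785%.

4.785%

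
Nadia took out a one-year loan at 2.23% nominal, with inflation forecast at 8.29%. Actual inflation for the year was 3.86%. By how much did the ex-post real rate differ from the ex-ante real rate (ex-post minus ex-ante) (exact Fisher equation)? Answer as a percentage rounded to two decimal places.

Ex-ante: (1 + 0.0223)/(1 + 0.0829) − 1 = -5.5961%
Ex-post: (1 + 0.0223)/(1 + 0.0386) − 1 = -1.5694%
Difference (ex-post − ex-ante) = 4.0267% → 4.03%.

4.03%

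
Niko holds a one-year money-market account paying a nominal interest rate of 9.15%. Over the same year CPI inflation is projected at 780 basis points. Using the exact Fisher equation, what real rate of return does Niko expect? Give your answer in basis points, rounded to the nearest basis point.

125 basis points

1 + r = 1.09150 / 1.07800 = 1.012523
r = 1.012523 − 1 = 1.2523%, i.e. 125 basis points.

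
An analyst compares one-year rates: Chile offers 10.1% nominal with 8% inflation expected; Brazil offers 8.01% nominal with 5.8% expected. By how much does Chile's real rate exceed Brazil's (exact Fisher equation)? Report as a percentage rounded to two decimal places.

-0.14%

Chile: (1 + 0.1010)/(1 + 0.0800) − 1 = 1.9444%
Brazil: (1 + 0.0801)/(1 + 0.0580) − 1 = 2.0888%
Differential = 1.9444% − 2.0888% = -0.1444% → -0.14%.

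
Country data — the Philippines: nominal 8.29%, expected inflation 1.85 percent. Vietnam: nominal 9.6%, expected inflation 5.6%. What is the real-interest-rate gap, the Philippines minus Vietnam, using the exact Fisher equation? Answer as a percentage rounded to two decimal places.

The Philippines: (1 + 0.0829)/(1 + 0.0185) − 1 = 6.3230%
Vietnam: (1 + 0.0960)/(1 + 0.0560) − 1 = 3.7879%
Differential = 6.3230% − 3.7879% = 2.5351% → 2.54%.

2.54%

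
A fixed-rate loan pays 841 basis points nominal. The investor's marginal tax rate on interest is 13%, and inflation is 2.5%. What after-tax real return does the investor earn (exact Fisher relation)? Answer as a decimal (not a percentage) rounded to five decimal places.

0.04699

After-tax nominal return = 8.41% × (1 − 0.13) = 7.3167%.
1 + r = 1.073167 / 1.02500 = 1.046992
After-tax real rate = 1.046992 − 1 → 0.04699.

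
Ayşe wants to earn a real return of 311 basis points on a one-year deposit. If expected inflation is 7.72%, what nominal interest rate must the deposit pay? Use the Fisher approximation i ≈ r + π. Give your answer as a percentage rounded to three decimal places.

10.830%

i ≈ r + π = 3.11% + 7.72% = 10.830%.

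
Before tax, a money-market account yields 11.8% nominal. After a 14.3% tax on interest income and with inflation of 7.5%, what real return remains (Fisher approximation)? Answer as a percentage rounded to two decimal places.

After-tax nominal return = 11.8% × (1 − 0.143) = 10.1126%.
r ≈ 10.1126% − 7.5% → 2.61%.

2.61%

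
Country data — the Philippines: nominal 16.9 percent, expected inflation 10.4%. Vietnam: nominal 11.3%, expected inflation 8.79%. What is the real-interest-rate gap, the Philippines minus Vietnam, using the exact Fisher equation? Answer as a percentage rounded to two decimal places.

3.58%

The Philippines: (1 + 0.1690)/(1 + 0.1040) − 1 = 5.8877%
Vietnam: (1 + 0.1130)/(1 + 0.0879) − 1 = 2.3072%
Differential = 5.8877% − 2.3072% = 3.5805% → 3.58%.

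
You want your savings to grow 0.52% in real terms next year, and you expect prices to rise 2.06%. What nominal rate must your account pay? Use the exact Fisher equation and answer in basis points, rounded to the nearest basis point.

(1 + i) = (1 + r)(1 + π) = 1.00520 × 1.02060 = 1.02590712
i = 1.02590712 − 1, so the required nominal rate is 259 basis points.

259 basis points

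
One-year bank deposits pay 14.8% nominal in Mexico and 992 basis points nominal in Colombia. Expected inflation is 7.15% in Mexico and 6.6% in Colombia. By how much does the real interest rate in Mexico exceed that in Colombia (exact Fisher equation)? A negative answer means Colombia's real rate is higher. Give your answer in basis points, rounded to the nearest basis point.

Mexico: (1 + 0.1480)/(1 + 0.0715) − 1 = 7.1395%
Colombia: (1 + 0.0992)/(1 + 0.0660) − 1 = 3.1144%
Differential = 7.1395% − 3.1144% = 4.0251% → 403 basis points.

403 basis points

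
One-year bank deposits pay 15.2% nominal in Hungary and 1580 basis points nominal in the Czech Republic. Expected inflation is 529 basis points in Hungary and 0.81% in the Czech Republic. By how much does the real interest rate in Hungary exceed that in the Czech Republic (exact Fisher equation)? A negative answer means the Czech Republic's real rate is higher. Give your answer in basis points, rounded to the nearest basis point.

-546 basis points

Hungary: (1 + 0.1520)/(1 + 0.0529) − 1 = 9.4121%
The Czech Republic: (1 + 0.1580)/(1 + 0.0081) − 1 = 14.8696%
Differential = 9.4121% − 14.8696% = -5.4575% → -546 basis points.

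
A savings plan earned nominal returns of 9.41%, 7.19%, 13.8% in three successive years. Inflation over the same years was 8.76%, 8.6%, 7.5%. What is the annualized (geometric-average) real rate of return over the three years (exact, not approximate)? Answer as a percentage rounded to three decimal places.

Nominal growth factor = 1.0941 × 1.0719 × 1.1380 = 1.33460747
Price-level growth factor = 1.0876 × 1.0860 × 1.0750 = 1.26971862
Real growth factor = 1.33460747 / 1.26971862 = 1.05110490
Annualized real rate = 1.05110490^(1/3) − 1 = 1.6753% → 1.675%.

1.675%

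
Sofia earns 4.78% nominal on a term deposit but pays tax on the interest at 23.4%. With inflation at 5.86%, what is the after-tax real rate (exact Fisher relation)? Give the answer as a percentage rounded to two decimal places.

After-tax nominal return = 4.78% × (1 − 0.234) = 3.66148%.
1 + r = 1.0366148 / 1.05860 = 0.979232
After-tax real rate = 0.979232 − 1 → -2.08%.

-2.08%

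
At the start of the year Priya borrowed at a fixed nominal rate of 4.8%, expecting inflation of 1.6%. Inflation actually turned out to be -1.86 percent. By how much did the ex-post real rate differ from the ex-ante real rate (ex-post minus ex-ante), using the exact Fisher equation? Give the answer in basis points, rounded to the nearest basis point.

364 basis points

Ex-ante: (1 + 0.0480)/(1 + 0.0160) − 1 = 3.1496%
Ex-post: (1 + 0.0480)/(1 − 0.0186) − 1 = 6.7862%
Difference (ex-post − ex-ante) = 3.6366% → 364 basis points.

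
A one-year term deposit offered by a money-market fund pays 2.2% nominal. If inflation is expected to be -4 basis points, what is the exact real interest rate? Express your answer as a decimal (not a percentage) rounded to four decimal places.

By the Fisher equation, 1 + r = (1 + i)/(1 + π).
1 + r = 1.02200 / 0.99960 = 1.022409
r = 1.022409 − 1 = 2.2409%, i.e. 0.0224.

0.0224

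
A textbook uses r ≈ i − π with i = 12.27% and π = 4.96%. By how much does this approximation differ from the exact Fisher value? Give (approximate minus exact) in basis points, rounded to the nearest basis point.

35 basis points

Approximate: r ≈ 12.270% − 4.960% = 7.3100%
Exact: (1 + 0.1227)/(1 + 0.0496) − 1 = 6.9646%
Error = 7.3100% − 6.9646% = 0.3454% → 35 basis points.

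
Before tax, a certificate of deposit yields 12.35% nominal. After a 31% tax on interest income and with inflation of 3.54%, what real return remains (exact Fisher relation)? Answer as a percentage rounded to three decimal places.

4.811%

After-tax nominal return = 12.35% × (1 − 0.31) = 8.5215%.
1 + r = 1.085215 / 1.03540 = 1.048112
After-tax real rate = 1.048112 − 1 → 4.811%.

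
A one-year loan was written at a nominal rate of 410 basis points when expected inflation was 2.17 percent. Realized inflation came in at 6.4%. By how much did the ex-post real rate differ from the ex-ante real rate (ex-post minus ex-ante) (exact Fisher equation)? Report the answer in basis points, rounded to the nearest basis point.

Ex-ante: (1 + 0.0410)/(1 + 0.0217) − 1 = 1.8890%
Ex-post: (1 + 0.0410)/(1 + 0.0640) − 1 = -2.1617%
Difference (ex-post − ex-ante) = -4.0507% → -405 basis points.

-405 basis points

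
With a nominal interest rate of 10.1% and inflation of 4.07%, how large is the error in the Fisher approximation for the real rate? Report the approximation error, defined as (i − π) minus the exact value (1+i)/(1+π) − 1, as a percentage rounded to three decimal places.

0.236%

Approximate: r ≈ 10.100% − 4.070% = 6.0300%
Exact: (1 + 0.1010)/(1 + 0.0407) − 1 = 5.7942%
Error = 6.0300% − 5.7942% = 0.2358% → 0.236%.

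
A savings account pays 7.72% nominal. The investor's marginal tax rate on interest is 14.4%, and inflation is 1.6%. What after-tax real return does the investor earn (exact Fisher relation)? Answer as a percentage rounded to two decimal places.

After-tax nominal return = 7.72% × (1 − 0.144) = 6.60832%.
1 + r = 1.0660832 / 1.01600 = 1.049294
After-tax real rate = 1.049294 − 1 → 4.93%.

4.93%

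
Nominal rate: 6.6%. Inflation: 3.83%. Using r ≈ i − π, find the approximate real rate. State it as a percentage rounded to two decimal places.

2.77%

r ≈ i − π = 6.6% − 3.83% = 2.77%.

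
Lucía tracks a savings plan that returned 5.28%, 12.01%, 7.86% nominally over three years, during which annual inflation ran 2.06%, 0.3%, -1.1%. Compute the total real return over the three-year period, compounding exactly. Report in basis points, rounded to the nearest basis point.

2563 basis points

Nominal growth factor = 1.0528 × 1.1201 × 1.0786 = 1.271930
Price-level growth factor = 1.0206 × 1.0030 × 0.9890 = 1.012402
Real growth factor = 1.271930 / 1.012402 = 1.256349
Total real return = 1.256349 − 1 → 2563 basis points.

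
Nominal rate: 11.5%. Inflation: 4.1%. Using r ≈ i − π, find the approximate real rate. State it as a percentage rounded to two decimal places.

7.40%

r ≈ i − π = 11.5% − 4.1% = 7.40%.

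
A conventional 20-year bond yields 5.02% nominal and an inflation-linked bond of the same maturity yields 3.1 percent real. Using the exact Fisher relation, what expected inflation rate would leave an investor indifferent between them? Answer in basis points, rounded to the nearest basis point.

(1 + π) = (1 + i)/(1 + r) = 1.05020 / 1.03100 = 1.018623
Break-even inflation = 1.018623 − 1 → 186 basis points.

186 basis points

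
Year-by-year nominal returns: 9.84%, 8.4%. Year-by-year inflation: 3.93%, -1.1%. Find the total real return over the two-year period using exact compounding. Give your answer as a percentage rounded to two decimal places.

15.84%

Compound the nominal returns: 1.0984 × 1.0840 = 1.190666.
Compound inflation: 1.0393 × 0.9890 = 1.027868.
Deflate: 1.190666 / 1.027868 = 1.158384.
Total real return = 1.158384 − 1 → 15.84%.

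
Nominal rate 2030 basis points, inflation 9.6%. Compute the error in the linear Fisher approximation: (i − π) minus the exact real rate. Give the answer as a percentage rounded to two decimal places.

0.94%

Approximate: r ≈ 20.300% − 9.600% = 10.7000%
Exact: (1 + 0.2030)/(1 + 0.0960) − 1 = 9.7628%
Error = 10.7000% − 9.7628% = 0.9372% → 0.94%.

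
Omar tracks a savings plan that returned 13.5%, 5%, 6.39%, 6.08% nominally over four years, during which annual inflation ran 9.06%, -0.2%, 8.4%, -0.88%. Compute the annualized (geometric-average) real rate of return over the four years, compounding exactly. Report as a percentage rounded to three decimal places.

Nominal growth factor = 1.1350 × 1.0500 × 1.0639 × 1.0608 = 1.34499132
Price-level growth factor = 1.0906 × 0.9980 × 1.0840 × 0.9912 = 1.16946333
Real growth factor = 1.34499132 / 1.16946333 = 1.15009276
Annualized real rate = 1.15009276^(1/4) − 1 = 3.5579% → 3.558%.

3.558%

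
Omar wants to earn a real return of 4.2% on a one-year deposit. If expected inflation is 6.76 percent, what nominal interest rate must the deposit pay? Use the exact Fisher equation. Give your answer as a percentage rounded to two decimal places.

(1 + i) = (1 + r)(1 + π) = 1.04200 × 1.06760 = 1.1124392
i = 1.1124392 − 1, so the required nominal rate is 11.24%.

11.24%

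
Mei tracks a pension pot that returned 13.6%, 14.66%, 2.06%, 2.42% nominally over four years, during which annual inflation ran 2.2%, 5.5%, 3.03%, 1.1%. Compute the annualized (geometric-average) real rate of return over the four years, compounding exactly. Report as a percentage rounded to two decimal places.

4.93%

Compound the nominal returns: 1.1360 × 1.1466 × 1.0206 × 1.0242 = 1.36154063.
Compound inflation: 1.0220 × 1.0550 × 1.0303 × 1.0110 = 1.12309944.
Deflate: 1.36154063 / 1.12309944 = 1.21230639.
Annualized real rate = 1.21230639^(1/4) − 1 = 4.9308% → 4.93%.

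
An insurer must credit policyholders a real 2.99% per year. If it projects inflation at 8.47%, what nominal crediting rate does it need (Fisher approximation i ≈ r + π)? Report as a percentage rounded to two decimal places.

i ≈ r + π = 2.99% + 8.47% = 11.46%.

11.46%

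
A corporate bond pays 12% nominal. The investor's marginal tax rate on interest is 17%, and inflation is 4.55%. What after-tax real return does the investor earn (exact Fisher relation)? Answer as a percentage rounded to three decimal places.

After-tax nominal return = 12% × (1 − 0.17) = 9.9600%.
1 + r = 1.09960 / 1.04550 = 1.051746
After-tax real rate = 1.051746 − 1 → 5.175%.

5.175%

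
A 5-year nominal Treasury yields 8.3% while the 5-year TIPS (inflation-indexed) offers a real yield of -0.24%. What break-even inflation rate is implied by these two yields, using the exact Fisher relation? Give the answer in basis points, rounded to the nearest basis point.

(1 + π) = (1 + i)/(1 + r) = 1.08300 / 0.99760 = 1.085605
Break-even inflation = 1.085605 − 1 → 856 basis points.

856 basis points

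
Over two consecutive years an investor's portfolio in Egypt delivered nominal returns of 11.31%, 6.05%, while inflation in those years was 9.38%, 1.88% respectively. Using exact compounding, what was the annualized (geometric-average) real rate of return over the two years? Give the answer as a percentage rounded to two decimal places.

2.92%

Compound the nominal returns: 1.1131 × 1.0605 = 1.18044255.
Compound inflation: 1.0938 × 1.0188 = 1.11436344.
Deflate: 1.18044255 / 1.11436344 = 1.05929763.
Annualized real rate = 1.05929763^(1/2) − 1 = 2.9222% → 2.92%.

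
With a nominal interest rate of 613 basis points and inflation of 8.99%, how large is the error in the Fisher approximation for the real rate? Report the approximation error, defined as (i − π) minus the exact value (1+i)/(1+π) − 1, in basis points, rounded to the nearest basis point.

Approximate: r ≈ 6.130% − 8.990% = -2.8600%
Exact: (1 + 0.0613)/(1 + 0.0899) − 1 = -2.6241%
Error = -2.8600% − (-2.6241%) = -0.2359% → -24 basis points.

-24 basis points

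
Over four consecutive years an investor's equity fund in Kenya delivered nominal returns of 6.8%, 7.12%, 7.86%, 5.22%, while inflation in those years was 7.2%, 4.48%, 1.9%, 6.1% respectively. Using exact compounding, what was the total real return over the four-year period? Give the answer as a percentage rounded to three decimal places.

7.222%

Nominal growth factor = 1.0680 × 1.0712 × 1.0786 × 1.0522 = 1.298376
Price-level growth factor = 1.0720 × 1.0448 × 1.0190 × 1.0610 = 1.210926
Real growth factor = 1.298376 / 1.210926 = 1.072218
Total real return = 1.072218 − 1 → 7.222%.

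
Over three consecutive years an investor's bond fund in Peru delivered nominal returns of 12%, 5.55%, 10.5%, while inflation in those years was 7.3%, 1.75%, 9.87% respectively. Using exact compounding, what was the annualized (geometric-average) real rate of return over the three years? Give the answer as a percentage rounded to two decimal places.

2.88%

Compound the nominal returns: 1.1200 × 1.0555 × 1.1050 = 1.30628680.
Compound inflation: 1.0730 × 1.0175 × 1.0987 = 1.19953594.
Deflate: 1.30628680 / 1.19953594 = 1.08899347.
Annualized real rate = 1.08899347^(1/3) − 1 = 2.8826% → 2.88%.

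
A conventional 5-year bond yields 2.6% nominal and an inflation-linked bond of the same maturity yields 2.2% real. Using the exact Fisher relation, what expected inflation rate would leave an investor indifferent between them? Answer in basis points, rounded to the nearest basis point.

(1 + π) = (1 + i)/(1 + r) = 1.02600 / 1.02200 = 1.003914
Break-even inflation = 1.003914 − 1 → 39 basis points.

39 basis points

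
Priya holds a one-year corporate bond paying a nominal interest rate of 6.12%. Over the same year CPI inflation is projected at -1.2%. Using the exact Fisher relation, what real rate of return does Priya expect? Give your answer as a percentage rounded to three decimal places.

By the Fisher relation, 1 + r = (1 + i)/(1 + π).
1 + r = 1.06120 / 0.98800 = 1.074089
r = 1.074089 − 1 = 7.4089%, i.e. 7.409%.

7.409%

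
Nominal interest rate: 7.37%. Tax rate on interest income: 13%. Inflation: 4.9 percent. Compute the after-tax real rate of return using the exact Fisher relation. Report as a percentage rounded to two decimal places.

After-tax nominal return = 7.37% × (1 − 0.13) = 6.4119%.
1 + r = 1.064119 / 1.04900 = 1.014413
After-tax real rate = 1.014413 − 1 → 1.44%.

1.44%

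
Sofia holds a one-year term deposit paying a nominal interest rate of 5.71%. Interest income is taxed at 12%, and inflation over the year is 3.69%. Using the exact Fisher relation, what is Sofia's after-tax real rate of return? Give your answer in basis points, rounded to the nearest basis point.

After-tax nominal return = 5.71% × (1 − 0.12) = 5.0248%.
1 + r = 1.050248 / 1.03690 = 1.012873
After-tax real rate = 1.012873 − 1 → 129 basis points.

129 basis points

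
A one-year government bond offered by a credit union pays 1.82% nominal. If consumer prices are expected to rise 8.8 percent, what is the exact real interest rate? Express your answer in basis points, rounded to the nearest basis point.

-642 basis points

By the Fisher equation, 1 + r = (1 + i)/(1 + π).
1 + r = 1.01820 / 1.08800 = 0.935846
r = 0.935846 − 1 = -6.4154%, i.e. -642 basis points.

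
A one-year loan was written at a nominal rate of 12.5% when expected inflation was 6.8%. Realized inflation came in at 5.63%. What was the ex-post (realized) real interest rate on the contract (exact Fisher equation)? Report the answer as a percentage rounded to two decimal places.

6.50%

Ex-post: (1 + 0.1250)/(1 + 0.0563) − 1 = 6.5038%
So the realized real rate is 6.50%.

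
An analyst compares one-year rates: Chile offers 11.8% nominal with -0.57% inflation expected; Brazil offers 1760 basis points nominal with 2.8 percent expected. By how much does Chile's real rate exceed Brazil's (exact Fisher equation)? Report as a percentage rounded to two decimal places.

Chile: (1 + 0.1180)/(1 − 0.0057) − 1 = 12.4409%
Brazil: (1 + 0.1760)/(1 + 0.0280) − 1 = 14.3969%
Differential = 12.4409% − 14.3969% = -1.9560% → -1.96%.

-1.96%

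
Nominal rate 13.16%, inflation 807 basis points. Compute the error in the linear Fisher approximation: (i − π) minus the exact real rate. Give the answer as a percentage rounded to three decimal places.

0.380%

Approximate: r ≈ 13.160% − 8.070% = 5.0900%
Exact: (1 + 0.1316)/(1 + 0.0807) − 1 = 4.7099%
Error = 5.0900% − 4.7099% = 0.3801% → 0.380%.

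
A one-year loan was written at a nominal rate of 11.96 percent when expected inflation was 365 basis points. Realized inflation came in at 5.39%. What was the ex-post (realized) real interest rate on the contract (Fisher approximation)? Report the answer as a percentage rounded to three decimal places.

6.570%

Ex-post: 11.96% − 5.39% = 6.570%
So the realized real rate is 6.570%.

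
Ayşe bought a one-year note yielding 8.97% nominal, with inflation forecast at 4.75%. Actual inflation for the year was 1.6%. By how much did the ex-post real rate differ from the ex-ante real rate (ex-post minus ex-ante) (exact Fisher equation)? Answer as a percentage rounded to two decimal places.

Ex-ante: (1 + 0.0897)/(1 + 0.0475) − 1 = 4.0286%
Ex-post: (1 + 0.0897)/(1 + 0.0160) − 1 = 7.2539%
Difference (ex-post − ex-ante) = 3.2253% → 3.23%.

3.23%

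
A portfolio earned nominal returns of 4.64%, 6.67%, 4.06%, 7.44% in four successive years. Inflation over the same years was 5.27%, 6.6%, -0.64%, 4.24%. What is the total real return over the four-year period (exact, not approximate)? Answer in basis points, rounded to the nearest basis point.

737 basis points

Nominal growth factor = 1.0464 × 1.0667 × 1.0406 × 1.0744 = 1.247929
Price-level growth factor = 1.0527 × 1.0660 × 0.9936 × 1.0424 = 1.162272
Real growth factor = 1.247929 / 1.162272 = 1.073698
Total real return = 1.073698 − 1 → 737 basis points.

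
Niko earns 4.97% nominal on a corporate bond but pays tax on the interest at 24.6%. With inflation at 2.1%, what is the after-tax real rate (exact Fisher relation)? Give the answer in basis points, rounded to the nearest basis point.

After-tax nominal return = 4.97% × (1 − 0.246) = 3.74738%.
1 + r = 1.0374738 / 1.02100 = 1.016135
After-tax real rate = 1.016135 − 1 → 161 basis points.

161 basis points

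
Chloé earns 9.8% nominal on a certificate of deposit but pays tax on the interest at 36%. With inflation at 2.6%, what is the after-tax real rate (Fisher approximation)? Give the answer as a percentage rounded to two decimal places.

After-tax nominal return = 9.8% × (1 − 0.36) = 6.2720%.
r ≈ 6.2720% − 2.6% → 3.67%.

3.67%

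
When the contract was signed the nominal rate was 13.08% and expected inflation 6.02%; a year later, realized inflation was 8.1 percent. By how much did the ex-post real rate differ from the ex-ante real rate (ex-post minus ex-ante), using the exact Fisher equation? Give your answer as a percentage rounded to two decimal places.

Ex-ante: (1 + 0.1308)/(1 + 0.0602) − 1 = 6.6591%
Ex-post: (1 + 0.1308)/(1 + 0.0810) − 1 = 4.6068%
Difference (ex-post − ex-ante) = -2.0523% → -2.05%.

-2.05%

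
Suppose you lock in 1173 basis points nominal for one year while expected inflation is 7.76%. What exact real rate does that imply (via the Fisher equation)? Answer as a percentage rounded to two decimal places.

By the Fisher equation, 1 + r = (1 + i)/(1 + π).
1 + r = 1.11730 / 1.07760 = 1.036841
r = 1.036841 − 1 = 3.6841%, i.e. 3.68%.

3.68%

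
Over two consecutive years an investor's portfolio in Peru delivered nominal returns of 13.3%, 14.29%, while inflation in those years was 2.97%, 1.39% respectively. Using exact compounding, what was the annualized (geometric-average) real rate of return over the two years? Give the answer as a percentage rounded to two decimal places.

11.37%

Nominal growth factor = 1.1330 × 1.1429 = 1.29490570
Price-level growth factor = 1.0297 × 1.0139 = 1.04401283
Real growth factor = 1.29490570 / 1.04401283 = 1.24031589
Annualized real rate = 1.24031589^(1/2) − 1 = 11.3695% → 11.37%.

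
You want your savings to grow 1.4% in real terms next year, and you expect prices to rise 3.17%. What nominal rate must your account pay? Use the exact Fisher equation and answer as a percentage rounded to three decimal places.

(1 + i) = (1 + r)(1 + π) = 1.01400 × 1.03170 = 1.0461438
i = 1.0461438 − 1, so the required nominal rate is 4.614%.

4.614%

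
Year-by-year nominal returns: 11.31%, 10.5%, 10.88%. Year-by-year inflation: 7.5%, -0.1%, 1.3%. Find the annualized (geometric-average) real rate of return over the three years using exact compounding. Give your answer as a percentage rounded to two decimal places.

Compound the nominal returns: 1.1131 × 1.1050 × 1.1088 = 1.36379683.
Compound inflation: 1.0750 × 0.9990 × 1.0130 = 1.08788603.
Deflate: 1.36379683 / 1.08788603 = 1.25362106.
Annualized real rate = 1.25362106^(1/3) − 1 = 7.8257% → 7.83%.

7.83%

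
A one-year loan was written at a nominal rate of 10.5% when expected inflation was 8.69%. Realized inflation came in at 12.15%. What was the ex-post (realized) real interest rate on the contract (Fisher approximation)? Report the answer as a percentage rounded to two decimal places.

-1.65%

Ex-post: 10.5% − 12.15% = -1.650%
So the realized real rate is -1.65%.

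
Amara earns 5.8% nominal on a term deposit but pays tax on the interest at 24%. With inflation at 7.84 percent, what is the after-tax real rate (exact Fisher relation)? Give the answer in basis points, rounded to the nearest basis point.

After-tax nominal return = 5.8% × (1 − 0.24) = 4.4080%.
1 + r = 1.04408 / 1.07840 = 0.968175
After-tax real rate = 0.968175 − 1 → -318 basis points.

-318 basis points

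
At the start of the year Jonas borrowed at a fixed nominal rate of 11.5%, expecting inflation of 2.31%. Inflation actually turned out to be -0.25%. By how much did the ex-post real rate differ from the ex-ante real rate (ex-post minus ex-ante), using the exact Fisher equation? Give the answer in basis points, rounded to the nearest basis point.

280 basis points

Ex-ante: (1 + 0.1150)/(1 + 0.0231) − 1 = 8.9825%
Ex-post: (1 + 0.1150)/(1 − 0.0025) − 1 = 11.7794%
Difference (ex-post − ex-ante) = 2.7969% → 280 basis points.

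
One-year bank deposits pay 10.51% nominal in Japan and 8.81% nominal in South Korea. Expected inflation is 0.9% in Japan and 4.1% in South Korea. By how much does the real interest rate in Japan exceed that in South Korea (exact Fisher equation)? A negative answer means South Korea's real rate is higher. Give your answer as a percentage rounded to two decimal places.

Japan: (1 + 0.1051)/(1 + 0.0090) − 1 = 9.5243%
South Korea: (1 + 0.0881)/(1 + 0.0410) − 1 = 4.5245%
Differential = 9.5243% − 4.5245% = 4.9998% → 5.00%.

5.00%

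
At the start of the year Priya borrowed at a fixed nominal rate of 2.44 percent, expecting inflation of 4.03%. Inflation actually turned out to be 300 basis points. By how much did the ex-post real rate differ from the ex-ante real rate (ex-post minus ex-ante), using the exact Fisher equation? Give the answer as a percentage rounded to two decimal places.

0.98%

Ex-ante: (1 + 0.0244)/(1 + 0.0403) − 1 = -1.5284%
Ex-post: (1 + 0.0244)/(1 + 0.0300) − 1 = -0.5437%
Difference (ex-post − ex-ante) = 0.9847% → 0.98%.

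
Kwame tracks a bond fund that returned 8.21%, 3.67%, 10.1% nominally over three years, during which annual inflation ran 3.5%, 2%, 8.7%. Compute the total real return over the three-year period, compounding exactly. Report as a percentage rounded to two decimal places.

Compound the nominal returns: 1.0821 × 1.0367 × 1.1010 = 1.235116.
Compound inflation: 1.0350 × 1.0200 × 1.0870 = 1.147546.
Deflate: 1.235116 / 1.147546 = 1.076311.
Total real return = 1.076311 − 1 → 7.63%.

7.63%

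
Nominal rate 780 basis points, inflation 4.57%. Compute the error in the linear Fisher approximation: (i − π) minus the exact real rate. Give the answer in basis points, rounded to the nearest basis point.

14 basis points

Approximate: r ≈ 7.800% − 4.570% = 3.2300%
Exact: (1 + 0.0780)/(1 + 0.0457) − 1 = 3.0888%
Error = 3.2300% − 3.0888% = 0.1412% → 14 basis points.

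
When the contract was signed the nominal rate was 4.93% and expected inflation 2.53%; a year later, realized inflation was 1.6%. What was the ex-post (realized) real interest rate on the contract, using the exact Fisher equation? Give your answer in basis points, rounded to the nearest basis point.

Ex-post: (1 + 0.0493)/(1 + 0.0160) − 1 = 3.2776%
So the realized real rate is 328 basis points.

328 basis points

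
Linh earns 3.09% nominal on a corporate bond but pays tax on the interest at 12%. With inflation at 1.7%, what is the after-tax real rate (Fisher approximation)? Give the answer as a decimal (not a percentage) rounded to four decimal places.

0.0102

After-tax nominal return = 3.09% × (1 − 0.12) = 2.7192%.
r ≈ 2.7192% − 1.7% → 0.0102.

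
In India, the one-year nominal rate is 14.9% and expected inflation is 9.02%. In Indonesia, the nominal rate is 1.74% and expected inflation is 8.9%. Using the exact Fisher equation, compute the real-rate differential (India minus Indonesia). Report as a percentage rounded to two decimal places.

11.97%

India: (1 + 0.1490)/(1 + 0.0902) − 1 = 5.3935%
Indonesia: (1 + 0.0174)/(1 + 0.0890) − 1 = -6.5748%
Differential = 5.3935% − (-6.5748%) = 11.9683% → 11.97%.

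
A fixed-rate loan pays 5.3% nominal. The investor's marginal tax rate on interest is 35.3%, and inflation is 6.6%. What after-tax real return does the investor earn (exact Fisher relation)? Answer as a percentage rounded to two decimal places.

-2.97%

After-tax nominal return = 5.3% × (1 − 0.353) = 3.4291%.
1 + r = 1.034291 / 1.06600 = 0.970254
After-tax real rate = 0.970254 − 1 → -2.97%.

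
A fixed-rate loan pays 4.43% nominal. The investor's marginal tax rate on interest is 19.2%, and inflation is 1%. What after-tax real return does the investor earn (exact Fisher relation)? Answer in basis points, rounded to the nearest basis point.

After-tax nominal return = 4.43% × (1 − 0.192) = 3.57944%.
1 + r = 1.0357944 / 1.01000 = 1.025539
After-tax real rate = 1.025539 − 1 → 255 basis points.

255 basis points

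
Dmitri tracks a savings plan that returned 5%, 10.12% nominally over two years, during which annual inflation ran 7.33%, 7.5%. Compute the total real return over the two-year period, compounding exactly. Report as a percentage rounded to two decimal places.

0.21%

Nominal growth factor = 1.0500 × 1.1012 = 1.156260
Price-level growth factor = 1.0733 × 1.0750 = 1.153798
Real growth factor = 1.156260 / 1.153798 = 1.002134
Total real return = 1.002134 − 1 → 0.21%.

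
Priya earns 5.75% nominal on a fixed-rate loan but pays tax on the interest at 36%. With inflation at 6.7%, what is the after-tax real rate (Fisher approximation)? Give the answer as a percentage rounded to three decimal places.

After-tax nominal return = 5.75% × (1 − 0.36) = 3.6800%.
r ≈ 3.6800% − 6.7% → -3.020%.

-3.020%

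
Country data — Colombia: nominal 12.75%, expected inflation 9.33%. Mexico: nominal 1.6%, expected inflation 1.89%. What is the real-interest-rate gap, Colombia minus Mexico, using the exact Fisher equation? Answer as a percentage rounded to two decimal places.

3.41%

Colombia: (1 + 0.1275)/(1 + 0.0933) − 1 = 3.1281%
Mexico: (1 + 0.0160)/(1 + 0.0189) − 1 = -0.2846%
Differential = 3.1281% − (-0.2846%) = 3.4128% → 3.41%.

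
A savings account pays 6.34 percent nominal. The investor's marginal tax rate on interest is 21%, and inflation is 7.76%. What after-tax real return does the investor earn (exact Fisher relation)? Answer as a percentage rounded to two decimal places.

-2.55%

After-tax nominal return = 6.34% × (1 − 0.21) = 5.0086%.
1 + r = 1.050086 / 1.07760 = 0.974467
After-tax real rate = 0.974467 − 1 → -2.55%.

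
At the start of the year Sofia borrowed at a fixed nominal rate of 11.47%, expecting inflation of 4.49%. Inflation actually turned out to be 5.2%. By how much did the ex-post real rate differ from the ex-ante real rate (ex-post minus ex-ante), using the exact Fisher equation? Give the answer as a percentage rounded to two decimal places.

Ex-ante: (1 + 0.1147)/(1 + 0.0449) − 1 = 6.6801%
Ex-post: (1 + 0.1147)/(1 + 0.0520) − 1 = 5.9601%
Difference (ex-post − ex-ante) = -0.7200% → -0.72%.

-0.72%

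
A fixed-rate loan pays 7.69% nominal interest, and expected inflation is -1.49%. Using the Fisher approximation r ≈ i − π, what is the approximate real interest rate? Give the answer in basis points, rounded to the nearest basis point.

918 basis points

r ≈ i − π = 7.69% − (-1.49%) = 918 basis points.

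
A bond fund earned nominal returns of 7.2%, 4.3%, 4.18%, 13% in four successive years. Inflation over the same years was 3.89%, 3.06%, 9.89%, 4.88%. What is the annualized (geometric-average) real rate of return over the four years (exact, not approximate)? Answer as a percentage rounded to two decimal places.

Compound the nominal returns: 1.0720 × 1.0430 × 1.0418 × 1.1300 = 1.31626063.
Compound inflation: 1.0389 × 1.0306 × 1.0989 × 1.0488 = 1.23399880.
Deflate: 1.31626063 / 1.23399880 = 1.06666281.
Annualized real rate = 1.06666281^(1/4) − 1 = 1.6265% → 1.63%.

1.63%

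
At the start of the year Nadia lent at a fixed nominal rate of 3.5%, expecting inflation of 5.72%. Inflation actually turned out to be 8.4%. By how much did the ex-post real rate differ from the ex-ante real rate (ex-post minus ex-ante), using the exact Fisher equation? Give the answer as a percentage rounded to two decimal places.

Ex-ante: (1 + 0.0350)/(1 + 0.0572) − 1 = -2.0999%
Ex-post: (1 + 0.0350)/(1 + 0.0840) − 1 = -4.5203%
Difference (ex-post − ex-ante) = -2.4204% → -2.42%.

-2.42%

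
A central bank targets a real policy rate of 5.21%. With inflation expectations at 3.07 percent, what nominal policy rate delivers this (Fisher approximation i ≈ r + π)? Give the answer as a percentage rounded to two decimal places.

i ≈ r + π = 5.21% + 3.07% = 8.28%.

8.28%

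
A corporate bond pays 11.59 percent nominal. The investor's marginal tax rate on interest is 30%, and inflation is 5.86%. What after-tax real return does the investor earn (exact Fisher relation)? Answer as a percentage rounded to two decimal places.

After-tax nominal return = 11.59% × (1 − 0.3) = 8.1130%.
1 + r = 1.08113 / 1.05860 = 1.021283
After-tax real rate = 1.021283 − 1 → 2.13%.

2.13%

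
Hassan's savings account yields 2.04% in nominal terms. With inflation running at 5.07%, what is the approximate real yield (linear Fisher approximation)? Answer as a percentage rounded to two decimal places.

-3.03%

r ≈ i − π = 2.04% − 5.07% = -3.03%.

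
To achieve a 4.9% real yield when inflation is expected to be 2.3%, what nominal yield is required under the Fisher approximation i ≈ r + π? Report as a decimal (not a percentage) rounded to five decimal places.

i ≈ r + π = 4.9% + 2.3% = 0.07200.

0.07200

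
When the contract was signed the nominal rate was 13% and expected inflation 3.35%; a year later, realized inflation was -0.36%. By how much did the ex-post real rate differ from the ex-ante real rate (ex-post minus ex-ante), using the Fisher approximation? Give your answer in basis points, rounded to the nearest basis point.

371 basis points

Ex-ante: 13% − 3.35% = 9.650%
Ex-post: 13% − (-0.36%) = 13.360%
Difference (ex-post − ex-ante) = 3.7100% → 371 basis points.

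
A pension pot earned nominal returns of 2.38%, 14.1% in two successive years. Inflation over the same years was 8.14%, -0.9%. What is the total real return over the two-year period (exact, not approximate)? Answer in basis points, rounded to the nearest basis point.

Compound the nominal returns: 1.0238 × 1.1410 = 1.168156.
Compound inflation: 1.0814 × 0.9910 = 1.071667.
Deflate: 1.168156 / 1.071667 = 1.090036.
Total real return = 1.090036 − 1 → 900 basis points.

900 basis points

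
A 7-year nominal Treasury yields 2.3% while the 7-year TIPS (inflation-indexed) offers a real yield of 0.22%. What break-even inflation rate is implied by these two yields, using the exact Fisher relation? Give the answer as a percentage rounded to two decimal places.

2.08%

(1 + π) = (1 + i)/(1 + r) = 1.02300 / 1.00220 = 1.020754
Break-even inflation = 1.020754 − 1 → 2.08%.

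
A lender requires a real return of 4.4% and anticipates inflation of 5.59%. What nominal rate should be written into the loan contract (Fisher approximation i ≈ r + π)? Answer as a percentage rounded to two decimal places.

i ≈ r + π = 4.4% + 5.59% = 9.99%.

9.99%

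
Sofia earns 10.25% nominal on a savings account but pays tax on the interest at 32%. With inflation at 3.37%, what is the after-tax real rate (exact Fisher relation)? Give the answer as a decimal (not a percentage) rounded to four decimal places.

After-tax nominal return = 10.25% × (1 − 0.32) = 6.9700%.
1 + r = 1.06970 / 1.03370 = 1.034826
After-tax real rate = 1.034826 − 1 → 0.0348.

0.0348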